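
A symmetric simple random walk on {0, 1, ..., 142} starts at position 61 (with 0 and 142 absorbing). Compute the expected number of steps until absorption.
E[τ | X_0 = 61] = 4941

Let v_k = E[τ | X_0 = k]. Boundary: v_0 = v_142 = 0. Recurrence: v_k = 1 + (v_{k-1} + v_{k+1})/2 for 1 ≤ k ≤ 141. The particular solution to v_k − (v_{k-1} + v_{k+1})/2 = 1 is v_k = −k^2. Adding homogeneous solution A + B k and matching boundaries gives v_k = k (142 − k). Substituting k = 61: v_61 = 61 · 81 = 4941.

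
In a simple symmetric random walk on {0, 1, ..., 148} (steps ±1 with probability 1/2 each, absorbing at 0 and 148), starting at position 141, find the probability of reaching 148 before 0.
P(hit 148 before 0) = 141/148

Let u_k = P(hit 148 before 0 | start at k). Then u_0 = 0, u_148 = 1, and u_k = u_{k-1}/2 + u_{k+1}/2 for 1 ≤ k ≤ 147. This harmonic recurrence is solved by u_k = k/148, giving u_141 = 141/148.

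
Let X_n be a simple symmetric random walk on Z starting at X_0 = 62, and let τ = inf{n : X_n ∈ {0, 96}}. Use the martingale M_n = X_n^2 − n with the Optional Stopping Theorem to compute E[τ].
E[τ] = 2108

M_n = X_n^2 − n is a martingale (since E[X_{n+1}^2 | F_n] = X_n^2 + 1). By OST (τ has finite mean in a bounded region), E[M_τ] = E[M_0] = X_0^2 − 0 = 62^2 = 3844. Also E[M_τ] = E[X_τ^2] − E[τ]. The walk exits at 0 or 96, with P(hit 96 first) = 62/96, so E[X_τ^2] = 96^2 · 62/96 + 0 = 5952. Thus E[τ] = E[X_τ^2] − E[M_τ] = 5952 − 3844 = 2108 = 62(96 − 62) = 2108.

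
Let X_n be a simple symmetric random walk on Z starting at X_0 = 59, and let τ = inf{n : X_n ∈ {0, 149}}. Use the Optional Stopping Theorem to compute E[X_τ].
E[X_τ] = 59

X_n is a martingale and τ is a bounded-mean stopping time (indeed τ is finite a.s. with bounded expectation since the walk is in a bounded region). By the OST, E[X_τ] = E[X_0] = 59. Equivalently: E[X_τ] = 149 · P(hit 149 first) + 0 · P(hit 0 first) = 149 · (59/149) = 59.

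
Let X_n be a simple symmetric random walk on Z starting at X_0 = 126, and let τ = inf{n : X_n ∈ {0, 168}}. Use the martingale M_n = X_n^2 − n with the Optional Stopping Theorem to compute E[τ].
E[τ] = 5292

M_n = X_n^2 − n is a martingale (since E[X_{n+1}^2 | F_n] = X_n^2 + 1). By OST (τ has finite mean in a bounded region), E[M_τ] = E[M_0] = X_0^2 − 0 = 126^2 = 15876. Also E[M_τ] = E[X_τ^2] − E[τ]. The walk exits at 0 or 168, with P(hit 168 first) = 126/168, so E[X_τ^2] = 168^2 · 126/168 + 0 = 21168. Thus E[τ] = E[X_τ^2] − E[M_τ] = 21168 − 15876 = 5292 = 126(168 − 126) = 5292.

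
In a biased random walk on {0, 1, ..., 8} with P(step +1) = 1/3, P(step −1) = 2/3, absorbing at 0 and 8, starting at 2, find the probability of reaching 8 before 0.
P(hit 8 before 0) = (1 − (2)^2) / (1 − (2)^8) = 1/85

Let u_k denote P(reach 8 before 0 | start at k). Boundary: u_0 = 0, u_8 = 1. Recurrence: u_k = 1/3·u_{k+1} + 2/3·u_{k-1} for 1 ≤ k ≤ 7. Try u_k = A + B·r^k with r = q/p = (2/3)/(1/3) = 2. Substitution satisfies the recurrence; boundary conditions give:
  u_k = (1 − r^k) / (1 − r^N) = (1 − (2)^2) / (1 − (2)^8) = 1/85.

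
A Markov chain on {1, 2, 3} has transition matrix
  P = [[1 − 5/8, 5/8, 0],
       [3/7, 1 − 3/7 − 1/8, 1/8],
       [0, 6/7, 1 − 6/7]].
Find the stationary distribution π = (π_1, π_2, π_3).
π = (1152/3077, 1680/3077, 245/3077)

This is a birth-death chain on three states, which satisfies detailed balance: π_1 · P_{12} = π_2 · P_{21} and π_2 · P_{23} = π_3 · P_{32}.
From π_1 · 5/8 = π_2 · 3/7: π_2/π_1 = (5/8)/(3/7) = 35/24.
From π_2 · 1/8 = π_3 · 6/7: π_3/π_2 = (1/8)/(6/7) = 7/48.
Take π_1 proportional to 1; then unnormalized π = (1, 35/24, 245/1152). Normalize by dividing by the sum 3077/1152:
  π = (1152/3077, 1680/3077, 245/3077).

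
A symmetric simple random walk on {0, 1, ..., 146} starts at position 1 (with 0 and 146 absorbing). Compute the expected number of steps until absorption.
E[τ | X_0 = 1] = 145

Let v_k = E[τ | X_0 = k]. Boundary: v_0 = v_146 = 0. Recurrence: v_k = 1 + (v_{k-1} + v_{k+1})/2 for 1 ≤ k ≤ 145. The particular solution to v_k − (v_{k-1} + v_{k+1})/2 = 1 is v_k = −k^2. Adding homogeneous solution A + B k and matching boundaries gives v_k = k (146 − k). Substituting k = 1: v_1 = 1 · 145 = 145.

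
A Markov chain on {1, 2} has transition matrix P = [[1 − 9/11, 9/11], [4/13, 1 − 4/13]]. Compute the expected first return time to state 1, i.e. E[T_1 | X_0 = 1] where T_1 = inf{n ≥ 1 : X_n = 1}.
E[T_1 | X_0 = 1] = 1/π_1 = 161/44

For an irreducible recurrent Markov chain with stationary distribution π, E[T_i | X_0 = i] = 1/π_i (Kac's formula). Here π_1 = (4/13)/(9/11 + 4/13) = (4/13)/(161/143) = 44/161, so E[T_1 | X_0 = 1] = 1/π_1 = (9/11 + 4/13)/(4/13) = (161/143)/(4/13) = 161/44.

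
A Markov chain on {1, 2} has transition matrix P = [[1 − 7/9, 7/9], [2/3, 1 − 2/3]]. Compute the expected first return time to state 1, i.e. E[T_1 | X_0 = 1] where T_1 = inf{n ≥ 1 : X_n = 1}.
E[T_1 | X_0 = 1] = 1/π_1 = 13/6

For an irreducible recurrent Markov chain with stationary distribution π, E[T_i | X_0 = i] = 1/π_i (Kac's formula). Here π_1 = (2/3)/(7/9 + 2/3) = (2/3)/(13/9) = 6/13, so E[T_1 | X_0 = 1] = 1/π_1 = (7/9 + 2/3)/(2/3) = (13/9)/(2/3) = 13/6.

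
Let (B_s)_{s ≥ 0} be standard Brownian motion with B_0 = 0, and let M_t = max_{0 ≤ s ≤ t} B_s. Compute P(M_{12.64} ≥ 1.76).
P(M_{12.64} ≥ 1.76) = 2·P(B_{12.64} ≥ 1.76) = 2(1 − Φ(1.76/√12.64)) ≈ 0.6206

By the reflection principle for Brownian motion, P(M_t ≥ a) = 2 · P(B_t ≥ a) for a ≥ 0. Since B_t ~ N(0, t), P(B_t ≥ 1.76) = 1 − Φ(1.76/√t) = 1 − Φ(1.76/√12.64) = 1 − Φ(0.4950). So
  P(M_{12.64} ≥ 1.76) = 2(1 − Φ(0.4950)) ≈ 0.6206.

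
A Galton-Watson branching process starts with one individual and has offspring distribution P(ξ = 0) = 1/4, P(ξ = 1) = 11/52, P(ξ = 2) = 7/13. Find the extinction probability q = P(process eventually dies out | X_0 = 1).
q = 13/28

The pgf is f(s) = 1/4 + 11/52·s + 7/13·s². The extinction probability q is the smallest fixed point of f in [0, 1]. Setting s = f(s):
  7/13·s² + (11/52 − 1)·s + 1/4 = 0
  7/13·s² − (1/4 + 7/13)·s + 1/4 = 0
which factors as (s − 1)·(7/13·s − 1/4) = 0, giving roots s = 1 and s = (1/4)/(7/13) = 13/28.
Mean offspring μ = 11/52 + 2·7/13 = 67/52 > 1 (supercritical), so q < 1. The extinction probability is the smaller root: q = (1/4)/(7/13) = 13/28.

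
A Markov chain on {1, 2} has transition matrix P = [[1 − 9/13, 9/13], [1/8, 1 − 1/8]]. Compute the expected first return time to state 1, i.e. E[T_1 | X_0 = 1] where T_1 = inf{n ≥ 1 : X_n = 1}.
E[T_1 | X_0 = 1] = 1/π_1 = 85/13

For an irreducible recurrent Markov chain with stationary distribution π, E[T_i | X_0 = i] = 1/π_i (Kac's formula). Here π_1 = (1/8)/(9/13 + 1/8) = (1/8)/(85/104) = 13/85, so E[T_1 | X_0 = 1] = 1/π_1 = (9/13 + 1/8)/(1/8) = (85/104)/(1/8) = 85/13.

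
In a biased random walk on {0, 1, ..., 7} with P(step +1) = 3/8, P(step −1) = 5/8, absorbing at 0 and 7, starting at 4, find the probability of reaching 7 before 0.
P(hit 7 before 0) = (1 − (5/3)^4) / (1 − (5/3)^7) = 7344/37969

Let u_k denote P(reach 7 before 0 | start at k). Boundary: u_0 = 0, u_7 = 1. Recurrence: u_k = 3/8·u_{k+1} + 5/8·u_{k-1} for 1 ≤ k ≤ 6. Try u_k = A + B·r^k with r = q/p = (5/8)/(3/8) = 5/3. Substitution satisfies the recurrence; boundary conditions give:
  u_k = (1 − r^k) / (1 − r^N) = (1 − (5/3)^4) / (1 − (5/3)^7) = 7344/37969.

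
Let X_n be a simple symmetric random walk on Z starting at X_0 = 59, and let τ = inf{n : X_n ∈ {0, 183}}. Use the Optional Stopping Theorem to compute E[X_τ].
E[X_τ] = 59

X_n is a martingale and τ is a bounded-mean stopping time (indeed τ is finite a.s. with bounded expectation since the walk is in a bounded region). By the OST, E[X_τ] = E[X_0] = 59. Equivalently: E[X_τ] = 183 · P(hit 183 first) + 0 · P(hit 0 first) = 183 · (59/183) = 59.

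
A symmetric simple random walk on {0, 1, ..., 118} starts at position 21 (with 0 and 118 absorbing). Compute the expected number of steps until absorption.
E[τ | X_0 = 21] = 2037

Let v_k = E[τ | X_0 = k]. Boundary: v_0 = v_118 = 0. Recurrence: v_k = 1 + (v_{k-1} + v_{k+1})/2 for 1 ≤ k ≤ 117. The particular solution to v_k − (v_{k-1} + v_{k+1})/2 = 1 is v_k = −k^2. Adding homogeneous solution A + B k and matching boundaries gives v_k = k (118 − k). Substituting k = 21: v_21 = 21 · 97 = 2037.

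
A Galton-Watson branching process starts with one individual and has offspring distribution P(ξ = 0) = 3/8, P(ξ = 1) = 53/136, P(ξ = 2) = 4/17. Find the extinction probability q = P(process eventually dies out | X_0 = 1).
q = 1

Mean offspring μ = 0·3/8 + 1·53/136 + 2·4/17 = 117/136 ≤ 1. For μ ≤ 1 with offspring not concentrated at 1, the Galton-Watson process goes extinct almost surely, so q = 1.
(Algebraic check: The pgf is f(s) = 3/8 + 53/136·s + 4/17·s². The extinction probability q is the smallest fixed point of f in [0, 1]. Setting s = f(s):
  4/17·s² + (53/136 − 1)·s + 3/8 = 0
  4/17·s² − (3/8 + 4/17)·s + 3/8 = 0
which factors as (s − 1)·(4/17·s − 3/8) = 0, giving roots s = 1 and s = (3/8)/(4/17) = 51/32. Since 51/32 ≥ 1, the smallest root in [0, 1] is s = 1.)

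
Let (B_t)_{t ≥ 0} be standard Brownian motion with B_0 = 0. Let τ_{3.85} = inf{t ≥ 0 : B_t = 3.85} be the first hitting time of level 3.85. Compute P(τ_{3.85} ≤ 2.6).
P(τ_{3.85} ≤ 2.6) = 2(1 − Φ(3.85/√2.6)) = 2(1 − Φ(2.3877)) ≈ 0.0170

By the reflection principle for standard BM, P(τ_b ≤ t) = 2 · P(B_t ≥ b). Since B_t ~ N(0, t), P(B_t ≥ 3.85) = 1 − Φ(3.85/√t) = 1 − Φ(3.85/√2.6) = 1 − Φ(2.3877) ≈ 0.00848. Doubling: P(τ_{3.85} ≤ 2.6) ≈ 2 · 0.00848 = 0.01696 ≈ 0.0170.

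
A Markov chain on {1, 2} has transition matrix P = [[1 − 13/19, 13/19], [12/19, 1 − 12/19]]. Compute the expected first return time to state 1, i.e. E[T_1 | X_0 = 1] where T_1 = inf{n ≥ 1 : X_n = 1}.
E[T_1 | X_0 = 1] = 1/π_1 = 25/12

For an irreducible recurrent Markov chain with stationary distribution π, E[T_i | X_0 = i] = 1/π_i (Kac's formula). Here π_1 = (12/19)/(13/19 + 12/19) = (12/19)/(25/19) = 12/25, so E[T_1 | X_0 = 1] = 1/π_1 = (13/19 + 12/19)/(12/19) = (25/19)/(12/19) = 25/12.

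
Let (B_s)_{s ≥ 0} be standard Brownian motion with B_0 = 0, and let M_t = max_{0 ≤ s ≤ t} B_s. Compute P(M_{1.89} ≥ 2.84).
P(M_{1.89} ≥ 2.84) = 2·P(B_{1.89} ≥ 2.84) = 2(1 − Φ(2.84/√1.89)) ≈ 0.0388

By the reflection principle for Brownian motion, P(M_t ≥ a) = 2 · P(B_t ≥ a) for a ≥ 0. Since B_t ~ N(0, t), P(B_t ≥ 2.84) = 1 − Φ(2.84/√t) = 1 − Φ(2.84/√1.89) = 1 − Φ(2.0658). So
  P(M_{1.89} ≥ 2.84) = 2(1 − Φ(2.0658)) ≈ 0.0388.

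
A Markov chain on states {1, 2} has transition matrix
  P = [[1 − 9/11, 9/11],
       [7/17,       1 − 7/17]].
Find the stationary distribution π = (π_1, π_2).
π_1 = 77/230, π_2 = 153/230

Solve πP = π with π_1 + π_2 = 1. From πP = π: π_1 · (1 − 9/11) + π_2 · 7/17 = π_1 ⇒ π_2 · 7/17 = π_1 · 9/11 ⇒ π_2/π_1 = (9/11)/(7/17) = 153/77. Together with π_1 + π_2 = 1:
  π_1 = (7/17)/(9/11 + 7/17) = (7/17)/(230/187) = 77/230,
  π_2 = (9/11)/(9/11 + 7/17) = (9/11)/(230/187) = 153/230.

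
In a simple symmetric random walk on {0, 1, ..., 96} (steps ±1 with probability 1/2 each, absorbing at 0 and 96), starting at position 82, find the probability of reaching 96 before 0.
P(hit 96 before 0) = 82/96 = 41/48

Let u_k = P(hit 96 before 0 | start at k). Then u_0 = 0, u_96 = 1, and u_k = u_{k-1}/2 + u_{k+1}/2 for 1 ≤ k ≤ 95. This harmonic recurrence is solved by u_k = k/96, giving u_82 = 82/96 = 41/48.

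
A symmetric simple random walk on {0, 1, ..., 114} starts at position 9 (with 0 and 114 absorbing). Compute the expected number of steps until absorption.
E[τ | X_0 = 9] = 945

Let v_k = E[τ | X_0 = k]. Boundary: v_0 = v_114 = 0. Recurrence: v_k = 1 + (v_{k-1} + v_{k+1})/2 for 1 ≤ k ≤ 113. The particular solution to v_k − (v_{k-1} + v_{k+1})/2 = 1 is v_k = −k^2. Adding homogeneous solution A + B k and matching boundaries gives v_k = k (114 − k). Substituting k = 9: v_9 = 9 · 105 = 945.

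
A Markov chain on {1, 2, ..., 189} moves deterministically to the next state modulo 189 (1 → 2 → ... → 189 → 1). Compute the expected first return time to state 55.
E[T_55 | X_0 = 55] = 189

The chain cycles deterministically, so starting at state 55 it returns in exactly 189 steps. Equivalently, the stationary distribution is uniform π_j = 1/189 for every state j, so by Kac's formula E[T_55] = 1/π_55 = 189.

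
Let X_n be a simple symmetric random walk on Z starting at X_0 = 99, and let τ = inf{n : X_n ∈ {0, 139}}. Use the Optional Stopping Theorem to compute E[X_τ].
E[X_τ] = 99

X_n is a martingale and τ is a bounded-mean stopping time (indeed τ is finite a.s. with bounded expectation since the walk is in a bounded region). By the OST, E[X_τ] = E[X_0] = 99. Equivalently: E[X_τ] = 139 · P(hit 139 first) + 0 · P(hit 0 first) = 139 · (99/139) = 99.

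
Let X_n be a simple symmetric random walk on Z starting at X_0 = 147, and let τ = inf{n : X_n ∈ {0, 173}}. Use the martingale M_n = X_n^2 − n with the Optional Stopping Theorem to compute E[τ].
E[τ] = 3822

M_n = X_n^2 − n is a martingale (since E[X_{n+1}^2 | F_n] = X_n^2 + 1). By OST (τ has finite mean in a bounded region), E[M_τ] = E[M_0] = X_0^2 − 0 = 147^2 = 21609. Also E[M_τ] = E[X_τ^2] − E[τ]. The walk exits at 0 or 173, with P(hit 173 first) = 147/173, so E[X_τ^2] = 173^2 · 147/173 + 0 = 25431. Thus E[τ] = E[X_τ^2] − E[M_τ] = 25431 − 21609 = 3822 = 147(173 − 147) = 3822.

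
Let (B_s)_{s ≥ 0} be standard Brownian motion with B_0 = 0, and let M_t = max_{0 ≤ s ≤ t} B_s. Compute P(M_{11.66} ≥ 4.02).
P(M_{11.66} ≥ 4.02) = 2·P(B_{11.66} ≥ 4.02) = 2(1 − Φ(4.02/√11.66)) ≈ 0.2391

By the reflection principle for Brownian motion, P(M_t ≥ a) = 2 · P(B_t ≥ a) for a ≥ 0. Since B_t ~ N(0, t), P(B_t ≥ 4.02) = 1 − Φ(4.02/√t) = 1 − Φ(4.02/√11.66) = 1 − Φ(1.1773). So
  P(M_{11.66} ≥ 4.02) = 2(1 − Φ(1.1773)) ≈ 0.2391.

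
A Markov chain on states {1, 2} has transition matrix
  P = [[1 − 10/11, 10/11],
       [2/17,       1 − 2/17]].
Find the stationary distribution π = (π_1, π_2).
π_1 = 11/96, π_2 = 85/96

Solve πP = π with π_1 + π_2 = 1. From πP = π: π_1 · (1 − 10/11) + π_2 · 2/17 = π_1 ⇒ π_2 · 2/17 = π_1 · 10/11 ⇒ π_2/π_1 = (10/11)/(2/17) = 85/11. Together with π_1 + π_2 = 1:
  π_1 = (2/17)/(10/11 + 2/17) = (2/17)/(192/187) = 11/96,
  π_2 = (10/11)/(10/11 + 2/17) = (10/11)/(192/187) = 85/96.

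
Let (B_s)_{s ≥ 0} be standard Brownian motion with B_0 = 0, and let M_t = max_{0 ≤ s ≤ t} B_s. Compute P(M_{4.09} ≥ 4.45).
P(M_{4.09} ≥ 4.45) = 2·P(B_{4.09} ≥ 4.45) = 2(1 − Φ(4.45/√4.09)) ≈ 0.0278

By the reflection principle for Brownian motion, P(M_t ≥ a) = 2 · P(B_t ≥ a) for a ≥ 0. Since B_t ~ N(0, t), P(B_t ≥ 4.45) = 1 − Φ(4.45/√t) = 1 − Φ(4.45/√4.09) = 1 − Φ(2.2004). So
  P(M_{4.09} ≥ 4.45) = 2(1 − Φ(2.2004)) ≈ 0.0278.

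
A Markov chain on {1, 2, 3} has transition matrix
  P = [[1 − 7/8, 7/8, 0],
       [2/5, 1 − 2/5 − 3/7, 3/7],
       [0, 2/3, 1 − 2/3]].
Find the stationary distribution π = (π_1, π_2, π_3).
π = (32/147, 10/21, 15/49)

This is a birth-death chain on three states, which satisfies detailed balance: π_1 · P_{12} = π_2 · P_{21} and π_2 · P_{23} = π_3 · P_{32}.
From π_1 · 7/8 = π_2 · 2/5: π_2/π_1 = (7/8)/(2/5) = 35/16.
From π_2 · 3/7 = π_3 · 2/3: π_3/π_2 = (3/7)/(2/3) = 9/14.
Take π_1 proportional to 1; then unnormalized π = (1, 35/16, 45/32). Normalize by dividing by the sum 147/32:
  π = (32/147, 10/21, 15/49).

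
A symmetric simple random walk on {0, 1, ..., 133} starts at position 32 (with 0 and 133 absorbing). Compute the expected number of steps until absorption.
E[τ | X_0 = 32] = 3232

Let v_k = E[τ | X_0 = k]. Boundary: v_0 = v_133 = 0. Recurrence: v_k = 1 + (v_{k-1} + v_{k+1})/2 for 1 ≤ k ≤ 132. The particular solution to v_k − (v_{k-1} + v_{k+1})/2 = 1 is v_k = −k^2. Adding homogeneous solution A + B k and matching boundaries gives v_k = k (133 − k). Substituting k = 32: v_32 = 32 · 101 = 3232.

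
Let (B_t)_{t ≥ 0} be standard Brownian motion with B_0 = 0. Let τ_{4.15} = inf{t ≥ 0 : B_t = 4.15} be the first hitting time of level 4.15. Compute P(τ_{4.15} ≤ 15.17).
P(τ_{4.15} ≤ 15.17) = 2(1 − Φ(4.15/√15.17)) = 2(1 − Φ(1.0655)) ≈ 0.2866

By the reflection principle for standard BM, P(τ_b ≤ t) = 2 · P(B_t ≥ b). Since B_t ~ N(0, t), P(B_t ≥ 4.15) = 1 − Φ(4.15/√t) = 1 − Φ(4.15/√15.17) = 1 − Φ(1.0655) ≈ 0.14332. Doubling: P(τ_{4.15} ≤ 15.17) ≈ 2 · 0.14332 = 0.28664 ≈ 0.2866.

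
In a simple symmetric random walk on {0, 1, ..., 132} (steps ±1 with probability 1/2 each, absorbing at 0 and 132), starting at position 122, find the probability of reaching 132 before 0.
P(hit 132 before 0) = 122/132 = 61/66

Let u_k = P(hit 132 before 0 | start at k). Then u_0 = 0, u_132 = 1, and u_k = u_{k-1}/2 + u_{k+1}/2 for 1 ≤ k ≤ 131. This harmonic recurrence is solved by u_k = k/132, giving u_122 = 122/132 = 61/66.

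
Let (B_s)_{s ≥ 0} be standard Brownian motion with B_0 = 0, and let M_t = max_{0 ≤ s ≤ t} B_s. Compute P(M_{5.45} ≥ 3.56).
P(M_{5.45} ≥ 3.56) = 2·P(B_{5.45} ≥ 3.56) = 2(1 − Φ(3.56/√5.45)) ≈ 0.1273

By the reflection principle for Brownian motion, P(M_t ≥ a) = 2 · P(B_t ≥ a) for a ≥ 0. Since B_t ~ N(0, t), P(B_t ≥ 3.56) = 1 − Φ(3.56/√t) = 1 − Φ(3.56/√5.45) = 1 − Φ(1.5249). So
  P(M_{5.45} ≥ 3.56) = 2(1 − Φ(1.5249)) ≈ 0.1273.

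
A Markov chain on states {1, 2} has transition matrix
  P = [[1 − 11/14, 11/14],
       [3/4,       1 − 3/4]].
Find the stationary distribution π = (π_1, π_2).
π_1 = 21/43, π_2 = 22/43

Solve πP = π with π_1 + π_2 = 1. From πP = π: π_1 · (1 − 11/14) + π_2 · 3/4 = π_1 ⇒ π_2 · 3/4 = π_1 · 11/14 ⇒ π_2/π_1 = (11/14)/(3/4) = 22/21. Together with π_1 + π_2 = 1:
  π_1 = (3/4)/(11/14 + 3/4) = (3/4)/(43/28) = 21/43,
  π_2 = (11/14)/(11/14 + 3/4) = (11/14)/(43/28) = 22/43.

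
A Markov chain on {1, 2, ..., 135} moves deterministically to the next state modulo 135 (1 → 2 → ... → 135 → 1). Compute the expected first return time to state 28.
E[T_28 | X_0 = 28] = 135

The chain cycles deterministically, so starting at state 28 it returns in exactly 135 steps. Equivalently, the stationary distribution is uniform π_j = 1/135 for every state j, so by Kac's formula E[T_28] = 1/π_28 = 135.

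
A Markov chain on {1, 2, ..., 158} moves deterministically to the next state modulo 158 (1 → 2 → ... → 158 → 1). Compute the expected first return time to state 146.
E[T_146 | X_0 = 146] = 158

The chain cycles deterministically, so starting at state 146 it returns in exactly 158 steps. Equivalently, the stationary distribution is uniform π_j = 1/158 for every state j, so by Kac's formula E[T_146] = 1/π_146 = 158.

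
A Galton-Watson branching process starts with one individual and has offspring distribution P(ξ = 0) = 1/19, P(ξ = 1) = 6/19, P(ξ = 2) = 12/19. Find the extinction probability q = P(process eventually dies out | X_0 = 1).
q = 1/12

The pgf is f(s) = 1/19 + 6/19·s + 12/19·s². The extinction probability q is the smallest fixed point of f in [0, 1]. Setting s = f(s):
  12/19·s² + (6/19 − 1)·s + 1/19 = 0
  12/19·s² − (1/19 + 12/19)·s + 1/19 = 0
which factors as (s − 1)·(12/19·s − 1/19) = 0, giving roots s = 1 and s = (1/19)/(12/19) = 1/12.
Mean offspring μ = 6/19 + 2·12/19 = 30/19 > 1 (supercritical), so q < 1. The extinction probability is the smaller root: q = (1/19)/(12/19) = 1/12.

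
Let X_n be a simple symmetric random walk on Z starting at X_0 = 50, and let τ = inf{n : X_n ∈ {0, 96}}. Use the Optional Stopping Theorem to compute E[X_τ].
E[X_τ] = 50

X_n is a martingale and τ is a bounded-mean stopping time (indeed τ is finite a.s. with bounded expectation since the walk is in a bounded region). By the OST, E[X_τ] = E[X_0] = 50. Equivalently: E[X_τ] = 96 · P(hit 96 first) + 0 · P(hit 0 first) = 96 · (50/96) = 50.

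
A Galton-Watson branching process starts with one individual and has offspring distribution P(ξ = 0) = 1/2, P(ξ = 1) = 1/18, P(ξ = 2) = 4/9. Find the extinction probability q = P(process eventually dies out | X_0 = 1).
q = 1

Mean offspring μ = 0·1/2 + 1·1/18 + 2·4/9 = 17/18 ≤ 1. For μ ≤ 1 with offspring not concentrated at 1, the Galton-Watson process goes extinct almost surely, so q = 1.
(Algebraic check: The pgf is f(s) = 1/2 + 1/18·s + 4/9·s². The extinction probability q is the smallest fixed point of f in [0, 1]. Setting s = f(s):
  4/9·s² + (1/18 − 1)·s + 1/2 = 0
  4/9·s² − (1/2 + 4/9)·s + 1/2 = 0
which factors as (s − 1)·(4/9·s − 1/2) = 0, giving roots s = 1 and s = (1/2)/(4/9) = 9/8. Since 9/8 ≥ 1, the smallest root in [0, 1] is s = 1.)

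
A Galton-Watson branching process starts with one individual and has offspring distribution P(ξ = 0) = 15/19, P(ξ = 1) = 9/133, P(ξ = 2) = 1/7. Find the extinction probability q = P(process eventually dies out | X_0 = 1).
q = 1

Mean offspring μ = 0·15/19 + 1·9/133 + 2·1/7 = 47/133 ≤ 1. For μ ≤ 1 with offspring not concentrated at 1, the Galton-Watson process goes extinct almost surely, so q = 1.
(Algebraic check: The pgf is f(s) = 15/19 + 9/133·s + 1/7·s². The extinction probability q is the smallest fixed point of f in [0, 1]. Setting s = f(s):
  1/7·s² + (9/133 − 1)·s + 15/19 = 0
  1/7·s² − (15/19 + 1/7)·s + 15/19 = 0
which factors as (s − 1)·(1/7·s − 15/19) = 0, giving roots s = 1 and s = (15/19)/(1/7) = 105/19. Since 105/19 ≥ 1, the smallest root in [0, 1] is s = 1.)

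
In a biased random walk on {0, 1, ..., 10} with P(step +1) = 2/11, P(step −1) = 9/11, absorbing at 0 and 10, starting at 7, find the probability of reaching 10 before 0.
P(hit 10 before 0) = (1 − (9/2)^7) / (1 − (9/2)^10) = 5466104/498111911

Let u_k denote P(reach 10 before 0 | start at k). Boundary: u_0 = 0, u_10 = 1. Recurrence: u_k = 2/11·u_{k+1} + 9/11·u_{k-1} for 1 ≤ k ≤ 9. Try u_k = A + B·r^k with r = q/p = (9/11)/(2/11) = 9/2. Substitution satisfies the recurrence; boundary conditions give:
  u_k = (1 − r^k) / (1 − r^N) = (1 − (9/2)^7) / (1 − (9/2)^10) = 5466104/498111911.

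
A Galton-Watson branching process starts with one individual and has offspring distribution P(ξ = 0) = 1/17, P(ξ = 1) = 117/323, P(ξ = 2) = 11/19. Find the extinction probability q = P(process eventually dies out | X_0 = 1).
q = 19/187

The pgf is f(s) = 1/17 + 117/323·s + 11/19·s². The extinction probability q is the smallest fixed point of f in [0, 1]. Setting s = f(s):
  11/19·s² + (117/323 − 1)·s + 1/17 = 0
  11/19·s² − (1/17 + 11/19)·s + 1/17 = 0
which factors as (s − 1)·(11/19·s − 1/17) = 0, giving roots s = 1 and s = (1/17)/(11/19) = 19/187.
Mean offspring μ = 117/323 + 2·11/19 = 491/323 > 1 (supercritical), so q < 1. The extinction probability is the smaller root: q = (1/17)/(11/19) = 19/187.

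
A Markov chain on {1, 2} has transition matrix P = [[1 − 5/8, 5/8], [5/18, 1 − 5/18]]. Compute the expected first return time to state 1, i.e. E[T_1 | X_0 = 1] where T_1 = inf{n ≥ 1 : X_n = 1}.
E[T_1 | X_0 = 1] = 1/π_1 = 13/4

For an irreducible recurrent Markov chain with stationary distribution π, E[T_i | X_0 = i] = 1/π_i (Kac's formula). Here π_1 = (5/18)/(5/8 + 5/18) = (5/18)/(65/72) = 4/13, so E[T_1 | X_0 = 1] = 1/π_1 = (5/8 + 5/18)/(5/18) = (65/72)/(5/18) = 13/4.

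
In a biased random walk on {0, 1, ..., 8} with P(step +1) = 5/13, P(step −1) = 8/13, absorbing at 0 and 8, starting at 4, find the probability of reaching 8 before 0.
P(hit 8 before 0) = (1 − (8/5)^4) / (1 − (8/5)^8) = 625/4721

Let u_k denote P(reach 8 before 0 | start at k). Boundary: u_0 = 0, u_8 = 1. Recurrence: u_k = 5/13·u_{k+1} + 8/13·u_{k-1} for 1 ≤ k ≤ 7. Try u_k = A + B·r^k with r = q/p = (8/13)/(5/13) = 8/5. Substitution satisfies the recurrence; boundary conditions give:
  u_k = (1 − r^k) / (1 − r^N) = (1 − (8/5)^4) / (1 − (8/5)^8) = 625/4721.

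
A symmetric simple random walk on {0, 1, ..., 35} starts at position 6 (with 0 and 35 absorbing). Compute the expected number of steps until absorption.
E[τ | X_0 = 6] = 174

Let v_k = E[τ | X_0 = k]. Boundary: v_0 = v_35 = 0. Recurrence: v_k = 1 + (v_{k-1} + v_{k+1})/2 for 1 ≤ k ≤ 34. The particular solution to v_k − (v_{k-1} + v_{k+1})/2 = 1 is v_k = −k^2. Adding homogeneous solution A + B k and matching boundaries gives v_k = k (35 − k). Substituting k = 6: v_6 = 6 · 29 = 174.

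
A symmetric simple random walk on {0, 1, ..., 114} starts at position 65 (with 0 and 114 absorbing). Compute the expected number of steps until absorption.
E[τ | X_0 = 65] = 3185

Let v_k = E[τ | X_0 = k]. Boundary: v_0 = v_114 = 0. Recurrence: v_k = 1 + (v_{k-1} + v_{k+1})/2 for 1 ≤ k ≤ 113. The particular solution to v_k − (v_{k-1} + v_{k+1})/2 = 1 is v_k = −k^2. Adding homogeneous solution A + B k and matching boundaries gives v_k = k (114 − k). Substituting k = 65: v_65 = 65 · 49 = 3185.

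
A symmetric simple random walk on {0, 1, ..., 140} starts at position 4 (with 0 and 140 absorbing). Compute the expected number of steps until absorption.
E[τ | X_0 = 4] = 544

Let v_k = E[τ | X_0 = k]. Boundary: v_0 = v_140 = 0. Recurrence: v_k = 1 + (v_{k-1} + v_{k+1})/2 for 1 ≤ k ≤ 139. The particular solution to v_k − (v_{k-1} + v_{k+1})/2 = 1 is v_k = −k^2. Adding homogeneous solution A + B k and matching boundaries gives v_k = k (140 − k). Substituting k = 4: v_4 = 4 · 136 = 544.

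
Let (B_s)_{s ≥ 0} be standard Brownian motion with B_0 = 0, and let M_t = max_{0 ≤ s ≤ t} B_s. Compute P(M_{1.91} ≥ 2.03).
P(M_{1.91} ≥ 2.03) = 2·P(B_{1.91} ≥ 2.03) = 2(1 − Φ(2.03/√1.91)) ≈ 0.1419

By the reflection principle for Brownian motion, P(M_t ≥ a) = 2 · P(B_t ≥ a) for a ≥ 0. Since B_t ~ N(0, t), P(B_t ≥ 2.03) = 1 − Φ(2.03/√t) = 1 − Φ(2.03/√1.91) = 1 − Φ(1.4689). So
  P(M_{1.91} ≥ 2.03) = 2(1 − Φ(1.4689)) ≈ 0.1419.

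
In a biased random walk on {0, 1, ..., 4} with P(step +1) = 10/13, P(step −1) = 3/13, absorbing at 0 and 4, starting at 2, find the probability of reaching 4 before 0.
P(hit 4 before 0) = (1 − (3/10)^2) / (1 − (3/10)^4) = 100/109

Let u_k denote P(reach 4 before 0 | start at k). Boundary: u_0 = 0, u_4 = 1. Recurrence: u_k = 10/13·u_{k+1} + 3/13·u_{k-1} for 1 ≤ k ≤ 3. Try u_k = A + B·r^k with r = q/p = (3/13)/(10/13) = 3/10. Substitution satisfies the recurrence; boundary conditions give:
  u_k = (1 − r^k) / (1 − r^N) = (1 − (3/10)^2) / (1 − (3/10)^4) = 100/109.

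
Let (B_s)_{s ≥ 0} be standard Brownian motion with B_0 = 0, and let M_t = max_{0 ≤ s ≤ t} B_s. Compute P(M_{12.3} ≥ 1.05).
P(M_{12.3} ≥ 1.05) = 2·P(B_{12.3} ≥ 1.05) = 2(1 − Φ(1.05/√12.3)) ≈ 0.7646

By the reflection principle for Brownian motion, P(M_t ≥ a) = 2 · P(B_t ≥ a) for a ≥ 0. Since B_t ~ N(0, t), P(B_t ≥ 1.05) = 1 − Φ(1.05/√t) = 1 − Φ(1.05/√12.3) = 1 − Φ(0.2994). So
  P(M_{12.3} ≥ 1.05) = 2(1 − Φ(0.2994)) ≈ 0.7646.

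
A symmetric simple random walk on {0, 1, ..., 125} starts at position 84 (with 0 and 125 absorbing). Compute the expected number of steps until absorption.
E[τ | X_0 = 84] = 3444

Let v_k = E[τ | X_0 = k]. Boundary: v_0 = v_125 = 0. Recurrence: v_k = 1 + (v_{k-1} + v_{k+1})/2 for 1 ≤ k ≤ 124. The particular solution to v_k − (v_{k-1} + v_{k+1})/2 = 1 is v_k = −k^2. Adding homogeneous solution A + B k and matching boundaries gives v_k = k (125 − k). Substituting k = 84: v_84 = 84 · 41 = 3444.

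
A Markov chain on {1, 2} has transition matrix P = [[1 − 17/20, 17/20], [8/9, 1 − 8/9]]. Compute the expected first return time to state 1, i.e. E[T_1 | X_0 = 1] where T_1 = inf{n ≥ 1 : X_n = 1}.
E[T_1 | X_0 = 1] = 1/π_1 = 313/160

For an irreducible recurrent Markov chain with stationary distribution π, E[T_i | X_0 = i] = 1/π_i (Kac's formula). Here π_1 = (8/9)/(17/20 + 8/9) = (8/9)/(313/180) = 160/313, so E[T_1 | X_0 = 1] = 1/π_1 = (17/20 + 8/9)/(8/9) = (313/180)/(8/9) = 313/160.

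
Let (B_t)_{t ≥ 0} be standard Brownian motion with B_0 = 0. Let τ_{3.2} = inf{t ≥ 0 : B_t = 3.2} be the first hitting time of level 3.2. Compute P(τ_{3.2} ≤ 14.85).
P(τ_{3.2} ≤ 14.85) = 2(1 − Φ(3.2/√14.85)) = 2(1 − Φ(0.8304)) ≈ 0.4063

By the reflection principle for standard BM, P(τ_b ≤ t) = 2 · P(B_t ≥ b). Since B_t ~ N(0, t), P(B_t ≥ 3.2) = 1 − Φ(3.2/√t) = 1 − Φ(3.2/√14.85) = 1 − Φ(0.8304) ≈ 0.20316. Doubling: P(τ_{3.2} ≤ 14.85) ≈ 2 · 0.20316 = 0.40632 ≈ 0.4063.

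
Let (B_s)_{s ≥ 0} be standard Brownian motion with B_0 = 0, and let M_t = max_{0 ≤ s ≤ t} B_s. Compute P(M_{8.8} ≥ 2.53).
P(M_{8.8} ≥ 2.53) = 2·P(B_{8.8} ≥ 2.53) = 2(1 − Φ(2.53/√8.8)) ≈ 0.3937

By the reflection principle for Brownian motion, P(M_t ≥ a) = 2 · P(B_t ≥ a) for a ≥ 0. Since B_t ~ N(0, t), P(B_t ≥ 2.53) = 1 − Φ(2.53/√t) = 1 − Φ(2.53/√8.8) = 1 − Φ(0.8529). So
  P(M_{8.8} ≥ 2.53) = 2(1 − Φ(0.8529)) ≈ 0.3937.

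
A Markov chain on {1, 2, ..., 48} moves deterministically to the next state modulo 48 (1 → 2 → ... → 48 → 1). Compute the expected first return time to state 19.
E[T_19 | X_0 = 19] = 48

The chain cycles deterministically, so starting at state 19 it returns in exactly 48 steps. Equivalently, the stationary distribution is uniform π_j = 1/48 for every state j, so by Kac's formula E[T_19] = 1/π_19 = 48.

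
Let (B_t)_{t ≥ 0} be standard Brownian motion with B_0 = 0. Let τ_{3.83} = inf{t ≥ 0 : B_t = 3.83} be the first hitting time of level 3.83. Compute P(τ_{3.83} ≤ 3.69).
P(τ_{3.83} ≤ 3.69) = 2(1 − Φ(3.83/√3.69)) = 2(1 − Φ(1.9938)) ≈ 0.0462

By the reflection principle for standard BM, P(τ_b ≤ t) = 2 · P(B_t ≥ b). Since B_t ~ N(0, t), P(B_t ≥ 3.83) = 1 − Φ(3.83/√t) = 1 − Φ(3.83/√3.69) = 1 − Φ(1.9938) ≈ 0.02309. Doubling: P(τ_{3.83} ≤ 3.69) ≈ 2 · 0.02309 = 0.04618 ≈ 0.0462.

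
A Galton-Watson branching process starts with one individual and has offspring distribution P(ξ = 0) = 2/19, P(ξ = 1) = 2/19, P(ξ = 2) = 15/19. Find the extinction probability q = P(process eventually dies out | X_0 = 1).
q = 2/15

The pgf is f(s) = 2/19 + 2/19·s + 15/19·s². The extinction probability q is the smallest fixed point of f in [0, 1]. Setting s = f(s):
  15/19·s² + (2/19 − 1)·s + 2/19 = 0
  15/19·s² − (2/19 + 15/19)·s + 2/19 = 0
which factors as (s − 1)·(15/19·s − 2/19) = 0, giving roots s = 1 and s = (2/19)/(15/19) = 2/15.
Mean offspring μ = 2/19 + 2·15/19 = 32/19 > 1 (supercritical), so q < 1. The extinction probability is the smaller root: q = (2/19)/(15/19) = 2/15.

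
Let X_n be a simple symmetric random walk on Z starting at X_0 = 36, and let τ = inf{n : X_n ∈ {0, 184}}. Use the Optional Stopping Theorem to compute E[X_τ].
E[X_τ] = 36

X_n is a martingale and τ is a bounded-mean stopping time (indeed τ is finite a.s. with bounded expectation since the walk is in a bounded region). By the OST, E[X_τ] = E[X_0] = 36. Equivalently: E[X_τ] = 184 · P(hit 184 first) + 0 · P(hit 0 first) = 184 · (36/184) = 36.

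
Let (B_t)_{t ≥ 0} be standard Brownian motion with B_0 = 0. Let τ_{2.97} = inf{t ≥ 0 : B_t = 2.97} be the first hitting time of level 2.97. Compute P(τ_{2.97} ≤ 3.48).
P(τ_{2.97} ≤ 3.48) = 2(1 − Φ(2.97/√3.48)) = 2(1 − Φ(1.5921)) ≈ 0.1114

By the reflection principle for standard BM, P(τ_b ≤ t) = 2 · P(B_t ≥ b). Since B_t ~ N(0, t), P(B_t ≥ 2.97) = 1 − Φ(2.97/√t) = 1 − Φ(2.97/√3.48) = 1 − Φ(1.5921) ≈ 0.05568. Doubling: P(τ_{2.97} ≤ 3.48) ≈ 2 · 0.05568 = 0.11136 ≈ 0.1114.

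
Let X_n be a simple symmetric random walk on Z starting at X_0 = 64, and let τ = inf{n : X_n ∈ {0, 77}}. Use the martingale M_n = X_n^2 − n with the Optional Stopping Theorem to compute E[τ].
E[τ] = 832

M_n = X_n^2 − n is a martingale (since E[X_{n+1}^2 | F_n] = X_n^2 + 1). By OST (τ has finite mean in a bounded region), E[M_τ] = E[M_0] = X_0^2 − 0 = 64^2 = 4096. Also E[M_τ] = E[X_τ^2] − E[τ]. The walk exits at 0 or 77, with P(hit 77 first) = 64/77, so E[X_τ^2] = 77^2 · 64/77 + 0 = 4928. Thus E[τ] = E[X_τ^2] − E[M_τ] = 4928 − 4096 = 832 = 64(77 − 64) = 832.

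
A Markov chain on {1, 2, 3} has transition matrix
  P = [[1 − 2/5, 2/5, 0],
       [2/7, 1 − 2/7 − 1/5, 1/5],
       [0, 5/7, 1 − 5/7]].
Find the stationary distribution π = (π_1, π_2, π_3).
π = (125/349, 175/349, 49/349)

This is a birth-death chain on three states, which satisfies detailed balance: π_1 · P_{12} = π_2 · P_{21} and π_2 · P_{23} = π_3 · P_{32}.
From π_1 · 2/5 = π_2 · 2/7: π_2/π_1 = (2/5)/(2/7) = 7/5.
From π_2 · 1/5 = π_3 · 5/7: π_3/π_2 = (1/5)/(5/7) = 7/25.
Take π_1 proportional to 1; then unnormalized π = (1, 7/5, 49/125). Normalize by dividing by the sum 349/125:
  π = (125/349, 175/349, 49/349).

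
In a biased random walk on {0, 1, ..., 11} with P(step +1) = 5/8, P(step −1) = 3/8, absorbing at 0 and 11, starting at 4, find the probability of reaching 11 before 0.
P(hit 11 before 0) = (1 − (3/5)^4) / (1 − (3/5)^11) = 21250000/24325489

Let u_k denote P(reach 11 before 0 | start at k). Boundary: u_0 = 0, u_11 = 1. Recurrence: u_k = 5/8·u_{k+1} + 3/8·u_{k-1} for 1 ≤ k ≤ 10. Try u_k = A + B·r^k with r = q/p = (3/8)/(5/8) = 3/5. Substitution satisfies the recurrence; boundary conditions give:
  u_k = (1 − r^k) / (1 − r^N) = (1 − (3/5)^4) / (1 − (3/5)^11) = 21250000/24325489.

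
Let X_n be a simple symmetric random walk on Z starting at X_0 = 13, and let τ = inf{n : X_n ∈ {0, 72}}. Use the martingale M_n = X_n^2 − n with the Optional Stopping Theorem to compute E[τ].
E[τ] = 767

M_n = X_n^2 − n is a martingale (since E[X_{n+1}^2 | F_n] = X_n^2 + 1). By OST (τ has finite mean in a bounded region), E[M_τ] = E[M_0] = X_0^2 − 0 = 13^2 = 169. Also E[M_τ] = E[X_τ^2] − E[τ]. The walk exits at 0 or 72, with P(hit 72 first) = 13/72, so E[X_τ^2] = 72^2 · 13/72 + 0 = 936. Thus E[τ] = E[X_τ^2] − E[M_τ] = 936 − 169 = 767 = 13(72 − 13) = 767.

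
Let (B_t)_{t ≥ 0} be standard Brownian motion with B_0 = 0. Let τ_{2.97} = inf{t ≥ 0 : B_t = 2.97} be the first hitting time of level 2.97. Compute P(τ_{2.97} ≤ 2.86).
P(τ_{2.97} ≤ 2.86) = 2(1 − Φ(2.97/√2.86)) = 2(1 − Φ(1.7562)) ≈ 0.0791

By the reflection principle for standard BM, P(τ_b ≤ t) = 2 · P(B_t ≥ b). Since B_t ~ N(0, t), P(B_t ≥ 2.97) = 1 − Φ(2.97/√t) = 1 − Φ(2.97/√2.86) = 1 − Φ(1.7562) ≈ 0.03953. Doubling: P(τ_{2.97} ≤ 2.86) ≈ 2 · 0.03953 = 0.07906 ≈ 0.0791.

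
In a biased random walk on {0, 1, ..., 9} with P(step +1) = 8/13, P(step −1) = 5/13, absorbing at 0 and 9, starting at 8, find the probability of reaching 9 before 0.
P(hit 9 before 0) = (1 − (5/8)^8) / (1 − (5/8)^9) = 43697576/44088201

Let u_k denote P(reach 9 before 0 | start at k). Boundary: u_0 = 0, u_9 = 1. Recurrence: u_k = 8/13·u_{k+1} + 5/13·u_{k-1} for 1 ≤ k ≤ 8. Try u_k = A + B·r^k with r = q/p = (5/13)/(8/13) = 5/8. Substitution satisfies the recurrence; boundary conditions give:
  u_k = (1 − r^k) / (1 − r^N) = (1 − (5/8)^8) / (1 − (5/8)^9) = 43697576/44088201.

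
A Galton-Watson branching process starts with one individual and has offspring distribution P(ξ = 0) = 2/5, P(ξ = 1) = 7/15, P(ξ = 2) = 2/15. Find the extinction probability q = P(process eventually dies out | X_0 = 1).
q = 1

Mean offspring μ = 0·2/5 + 1·7/15 + 2·2/15 = 11/15 ≤ 1. For μ ≤ 1 with offspring not concentrated at 1, the Galton-Watson process goes extinct almost surely, so q = 1.
(Algebraic check: The pgf is f(s) = 2/5 + 7/15·s + 2/15·s². The extinction probability q is the smallest fixed point of f in [0, 1]. Setting s = f(s):
  2/15·s² + (7/15 − 1)·s + 2/5 = 0
  2/15·s² − (2/5 + 2/15)·s + 2/5 = 0
which factors as (s − 1)·(2/15·s − 2/5) = 0, giving roots s = 1 and s = (2/5)/(2/15) = 3. Since 3 ≥ 1, the smallest root in [0, 1] is s = 1.)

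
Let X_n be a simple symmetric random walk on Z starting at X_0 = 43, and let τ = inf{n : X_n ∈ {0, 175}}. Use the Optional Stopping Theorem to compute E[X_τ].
E[X_τ] = 43

X_n is a martingale and τ is a bounded-mean stopping time (indeed τ is finite a.s. with bounded expectation since the walk is in a bounded region). By the OST, E[X_τ] = E[X_0] = 43. Equivalently: E[X_τ] = 175 · P(hit 175 first) + 0 · P(hit 0 first) = 175 · (43/175) = 43.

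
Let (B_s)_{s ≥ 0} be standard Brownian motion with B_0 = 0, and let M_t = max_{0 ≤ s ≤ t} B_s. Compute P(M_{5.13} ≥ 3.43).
P(M_{5.13} ≥ 3.43) = 2·P(B_{5.13} ≥ 3.43) = 2(1 − Φ(3.43/√5.13)) ≈ 0.1299

By the reflection principle for Brownian motion, P(M_t ≥ a) = 2 · P(B_t ≥ a) for a ≥ 0. Since B_t ~ N(0, t), P(B_t ≥ 3.43) = 1 − Φ(3.43/√t) = 1 − Φ(3.43/√5.13) = 1 − Φ(1.5144). So
  P(M_{5.13} ≥ 3.43) = 2(1 − Φ(1.5144)) ≈ 0.1299.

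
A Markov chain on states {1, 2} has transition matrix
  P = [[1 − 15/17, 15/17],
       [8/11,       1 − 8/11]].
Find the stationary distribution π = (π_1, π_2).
π_1 = 136/301, π_2 = 165/301

Solve πP = π with π_1 + π_2 = 1. From πP = π: π_1 · (1 − 15/17) + π_2 · 8/11 = π_1 ⇒ π_2 · 8/11 = π_1 · 15/17 ⇒ π_2/π_1 = (15/17)/(8/11) = 165/136. Together with π_1 + π_2 = 1:
  π_1 = (8/11)/(15/17 + 8/11) = (8/11)/(301/187) = 136/301,
  π_2 = (15/17)/(15/17 + 8/11) = (15/17)/(301/187) = 165/301.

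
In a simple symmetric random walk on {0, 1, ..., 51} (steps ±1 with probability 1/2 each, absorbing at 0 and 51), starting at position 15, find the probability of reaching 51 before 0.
P(hit 51 before 0) = 15/51 = 5/17

Let u_k = P(hit 51 before 0 | start at k). Then u_0 = 0, u_51 = 1, and u_k = u_{k-1}/2 + u_{k+1}/2 for 1 ≤ k ≤ 50. This harmonic recurrence is solved by u_k = k/51, giving u_15 = 15/51 = 5/17.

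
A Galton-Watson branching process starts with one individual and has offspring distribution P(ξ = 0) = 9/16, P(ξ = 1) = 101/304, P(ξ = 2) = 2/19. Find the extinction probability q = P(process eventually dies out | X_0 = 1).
q = 1

Mean offspring μ = 0·9/16 + 1·101/304 + 2·2/19 = 165/304 ≤ 1. For μ ≤ 1 with offspring not concentrated at 1, the Galton-Watson process goes extinct almost surely, so q = 1.
(Algebraic check: The pgf is f(s) = 9/16 + 101/304·s + 2/19·s². The extinction probability q is the smallest fixed point of f in [0, 1]. Setting s = f(s):
  2/19·s² + (101/304 − 1)·s + 9/16 = 0
  2/19·s² − (9/16 + 2/19)·s + 9/16 = 0
which factors as (s − 1)·(2/19·s − 9/16) = 0, giving roots s = 1 and s = (9/16)/(2/19) = 171/32. Since 171/32 ≥ 1, the smallest root in [0, 1] is s = 1.)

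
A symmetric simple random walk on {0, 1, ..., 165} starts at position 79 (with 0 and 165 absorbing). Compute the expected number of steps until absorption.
E[τ | X_0 = 79] = 6794

Let v_k = E[τ | X_0 = k]. Boundary: v_0 = v_165 = 0. Recurrence: v_k = 1 + (v_{k-1} + v_{k+1})/2 for 1 ≤ k ≤ 164. The particular solution to v_k − (v_{k-1} + v_{k+1})/2 = 1 is v_k = −k^2. Adding homogeneous solution A + B k and matching boundaries gives v_k = k (165 − k). Substituting k = 79: v_79 = 79 · 86 = 6794.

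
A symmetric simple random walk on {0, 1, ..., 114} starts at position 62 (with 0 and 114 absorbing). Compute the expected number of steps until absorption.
E[τ | X_0 = 62] = 3224

Let v_k = E[τ | X_0 = k]. Boundary: v_0 = v_114 = 0. Recurrence: v_k = 1 + (v_{k-1} + v_{k+1})/2 for 1 ≤ k ≤ 113. The particular solution to v_k − (v_{k-1} + v_{k+1})/2 = 1 is v_k = −k^2. Adding homogeneous solution A + B k and matching boundaries gives v_k = k (114 − k). Substituting k = 62: v_62 = 62 · 52 = 3224.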